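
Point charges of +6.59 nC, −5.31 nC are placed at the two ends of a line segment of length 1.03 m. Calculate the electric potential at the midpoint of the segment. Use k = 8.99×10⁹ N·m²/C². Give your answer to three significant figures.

Electric potential is a scalar, so the contributions from each charge add algebraically: V = Σ kqᵢ/rᵢ.
Each charge is 0.515 m from the midpoint.
V = k[(6.59×10⁻⁹)/(0.515) + (-5.31×10⁻⁹)/(0.515)] = 22.3 V.

22.3 V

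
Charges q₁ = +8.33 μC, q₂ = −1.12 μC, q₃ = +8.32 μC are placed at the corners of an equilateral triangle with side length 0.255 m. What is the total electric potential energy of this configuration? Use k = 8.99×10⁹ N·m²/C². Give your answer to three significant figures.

1.79 J

The assembly work is the sum of pairwise potential energies, U = Σ_{i<j} kqᵢqⱼ/rᵢⱼ.
All three pair separations equal the side length, 0.255 m.
U = (-0.329) + (2.44) + (-0.329) = 1.79 J.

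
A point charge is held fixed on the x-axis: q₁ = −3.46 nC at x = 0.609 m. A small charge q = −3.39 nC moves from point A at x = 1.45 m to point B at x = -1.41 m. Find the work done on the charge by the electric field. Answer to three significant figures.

7.32×10⁻⁸ J

The work done by the electric force is W_field = −ΔU = −q(V_B − V_A) = q(V_A − V_B).
At A: distance to the source charge is 0.841 m; V_A = kq₁/r = -37.0 V.
At B: distance to the source charge is 2.02 m; V_B = kq₁/r = -15.4 V.
ΔV = V_B − V_A = 21.6 V.
W_field = −qΔV = −(-3.39×10⁻⁹ C)(21.6 V) = 7.32×10⁻⁸ J.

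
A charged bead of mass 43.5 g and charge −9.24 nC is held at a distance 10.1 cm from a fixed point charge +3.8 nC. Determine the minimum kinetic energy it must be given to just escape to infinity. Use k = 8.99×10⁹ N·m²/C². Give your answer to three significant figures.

To just escape, total mechanical energy must reach zero at infinity: ½mv²_min + U = 0, so ½mv²_min = −U = |kQq|/r.
|U| = |kQq|/r = (8.99×10⁹ N·m²/C²)(3.80×10⁻⁹)(9.24×10⁻⁹)/(0.101) = 3.13×10⁻⁶ J.

3.13×10⁻⁶ J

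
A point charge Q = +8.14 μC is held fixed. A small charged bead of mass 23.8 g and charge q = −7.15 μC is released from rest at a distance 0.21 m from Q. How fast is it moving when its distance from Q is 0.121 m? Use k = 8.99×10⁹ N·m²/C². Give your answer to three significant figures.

Only the electrostatic force acts, so mechanical energy is conserved: ½mv² = U₁ − U₂ = kQq(1/r₁ − 1/r₂).
U₁ − U₂ = (8.99×10⁹ N·m²/C²)(8.14×10⁻⁶ C)(-7.15×10⁻⁶ C)(1/0.210 − 1/0.121) = 1.83 J.
v = √(2·1.83/0.0238) = 12.4 m/s.

12.4 m/s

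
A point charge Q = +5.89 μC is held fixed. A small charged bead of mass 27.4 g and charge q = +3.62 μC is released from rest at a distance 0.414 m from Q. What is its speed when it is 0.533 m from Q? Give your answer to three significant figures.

Only the electrostatic force acts, so mechanical energy is conserved: ½mv² = U₁ − U₂ = kQq(1/r₁ − 1/r₂).
U₁ − U₂ = (8.99×10⁹ N·m²/C²)(5.89×10⁻⁶ C)(3.62×10⁻⁶ C)(1/0.414 − 1/0.533) = 0.103 J.
v = √(2·0.103/0.0274) = 2.75 m/s.

2.75 m/s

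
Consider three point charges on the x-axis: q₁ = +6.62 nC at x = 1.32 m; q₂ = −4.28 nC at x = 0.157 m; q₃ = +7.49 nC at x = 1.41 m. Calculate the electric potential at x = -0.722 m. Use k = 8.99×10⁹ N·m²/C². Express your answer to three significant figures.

The total potential is the scalar sum of each charge's contribution, V = Σ kqᵢ/rᵢ.
Distances from the field point to each charge: r₁ = 2.04 m, r₂ = 0.879 m, r₃ = 2.13 m.
V = k[(6.62×10⁻⁹)/(2.04) + (-4.28×10⁻⁹)/(0.879) + (7.49×10⁻⁹)/(2.13)] = 17.0 V.

17.0 V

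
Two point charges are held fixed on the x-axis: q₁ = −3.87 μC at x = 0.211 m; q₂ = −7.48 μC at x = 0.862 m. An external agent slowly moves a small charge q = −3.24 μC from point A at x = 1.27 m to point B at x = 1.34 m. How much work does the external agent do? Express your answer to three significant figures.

-0.0848 J

For quasistatic motion the external work equals the change in potential energy: W_ext = qΔV = q(V_B − V_A).
At A: distances to the source charges are 1.06 m, 0.408 m; V_A = Σ kqᵢ/rᵢ = -1.98×10⁵ V.
At B: distances to the source charges are 1.13 m, 0.478 m; V_B = Σ kqᵢ/rᵢ = -1.71×10⁵ V.
ΔV = V_B − V_A = 2.62×10⁴ V.
W_ext = qΔV = (-3.24×10⁻⁶ C)(2.62×10⁴ V) = -0.0848 J.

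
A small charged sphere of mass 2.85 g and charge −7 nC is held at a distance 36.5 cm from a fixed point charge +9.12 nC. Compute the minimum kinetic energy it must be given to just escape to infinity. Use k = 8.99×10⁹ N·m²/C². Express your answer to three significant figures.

To just escape, total mechanical energy must reach zero at infinity: ½mv²_min + U = 0, so ½mv²_min = −U = |kQq|/r.
|U| = |kQq|/r = (8.99×10⁹ N·m²/C²)(9.12×10⁻⁹)(7.00×10⁻⁹)/(0.365) = 1.57×10⁻⁶ J.

1.57×10⁻⁶ J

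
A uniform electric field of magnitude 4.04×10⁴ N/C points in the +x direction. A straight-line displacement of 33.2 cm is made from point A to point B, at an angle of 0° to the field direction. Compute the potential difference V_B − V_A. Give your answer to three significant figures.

-1.34×10⁴ V

Only the component of displacement along E changes the potential: ΔV = −E·d·cosθ.
ΔV = −(4.04×10⁴ V/m)(0.332 m)cos0° = -1.34×10⁴ V.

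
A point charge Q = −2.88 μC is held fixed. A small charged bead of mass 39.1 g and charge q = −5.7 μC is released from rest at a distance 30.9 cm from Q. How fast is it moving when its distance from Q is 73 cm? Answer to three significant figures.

3.75 m/s

Only the electrostatic force acts, so mechanical energy is conserved: ½mv² = U₁ − U₂ = kQq(1/r₁ − 1/r₂).
U₁ − U₂ = (8.99×10⁹ N·m²/C²)(-2.88×10⁻⁶ C)(-5.70×10⁻⁶ C)(1/0.309 − 1/0.730) = 0.275 J.
v = √(2·0.275/0.0391) = 3.75 m/s.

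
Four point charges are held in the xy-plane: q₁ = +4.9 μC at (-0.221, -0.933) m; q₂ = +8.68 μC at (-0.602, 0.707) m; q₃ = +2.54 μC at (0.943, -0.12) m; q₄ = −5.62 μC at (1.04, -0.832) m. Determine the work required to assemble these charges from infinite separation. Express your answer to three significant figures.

-0.150 J

The assembly work is the sum of pairwise potential energies, U = Σ_{i<j} kqᵢqⱼ/rᵢⱼ.
Pair separations: r₁₂ = 1.68 m, r₁₃ = 1.42 m, r₁₄ = 1.27 m, r₂₃ = 1.75 m, r₂₄ = 2.25 m, r₃₄ = 0.719 m.
Summing all 6 pair terms gives U = -0.150 J.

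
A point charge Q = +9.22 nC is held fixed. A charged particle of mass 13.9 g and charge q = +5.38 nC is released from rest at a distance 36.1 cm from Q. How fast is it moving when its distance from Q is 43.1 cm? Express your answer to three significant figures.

5.37×10⁻³ m/s

Only the electrostatic force acts, so mechanical energy is conserved: ½mv² = U₁ − U₂ = kQq(1/r₁ − 1/r₂).
U₁ − U₂ = (8.99×10⁹ N·m²/C²)(9.22×10⁻⁹ C)(5.38×10⁻⁹ C)(1/0.361 − 1/0.431) = 2.01×10⁻⁷ J.
v = √(2·2.01×10⁻⁷/0.0139) = 5.37×10⁻³ m/s.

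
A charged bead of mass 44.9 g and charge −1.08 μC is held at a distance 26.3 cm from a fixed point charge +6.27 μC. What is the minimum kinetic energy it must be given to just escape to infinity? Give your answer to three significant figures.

0.231 J

To just escape, total mechanical energy must reach zero at infinity: ½mv²_min + U = 0, so ½mv²_min = −U = |kQq|/r.
|U| = |kQq|/r = (8.99×10⁹ N·m²/C²)(6.27×10⁻⁶)(1.08×10⁻⁶)/(0.263) = 0.231 J.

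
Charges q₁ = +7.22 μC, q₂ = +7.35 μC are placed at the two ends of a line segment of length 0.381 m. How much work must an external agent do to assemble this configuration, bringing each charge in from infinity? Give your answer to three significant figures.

1.25 J

The assembly work is the sum of pairwise potential energies, U = Σ_{i<j} kqᵢqⱼ/rᵢⱼ.
The separation is r = 0.381 m.
U = (1.25) = 1.25 J.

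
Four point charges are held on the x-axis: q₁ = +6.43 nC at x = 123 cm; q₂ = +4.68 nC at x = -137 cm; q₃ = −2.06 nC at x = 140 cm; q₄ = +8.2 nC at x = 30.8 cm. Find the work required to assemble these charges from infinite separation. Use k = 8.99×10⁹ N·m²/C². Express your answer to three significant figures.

-4.71×10⁻⁸ J

The work to assemble the configuration equals its total potential energy, U = Σ kqᵢqⱼ/rᵢⱼ over all pairs.
Pair separations: r₁₂ = 2.60 m, r₁₃ = 0.170 m, r₁₄ = 0.922 m, r₂₃ = 2.77 m, r₂₄ = 1.68 m, r₃₄ = 1.09 m.
Summing all 6 pair terms gives U = -4.71×10⁻⁸ J.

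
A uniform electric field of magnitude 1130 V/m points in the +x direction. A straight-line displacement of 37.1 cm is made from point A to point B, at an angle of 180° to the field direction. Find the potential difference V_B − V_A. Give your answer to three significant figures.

419 V

Only the component of displacement along E changes the potential: ΔV = −E·d·cosθ.
ΔV = −(1130 V/m)(0.371 m)cos180° = 419 V.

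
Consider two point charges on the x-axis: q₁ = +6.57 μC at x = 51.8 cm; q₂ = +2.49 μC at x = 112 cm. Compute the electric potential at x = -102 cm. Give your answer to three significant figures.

Electric potential is a scalar, so the contributions from each charge add algebraically: V = Σ kqᵢ/rᵢ.
Distances from the field point to each charge: r₁ = 1.54 m, r₂ = 2.14 m.
V = k[(6.57×10⁻⁶)/(1.54) + (2.49×10⁻⁶)/(2.14)] = 4.89×10⁴ V.

4.89×10⁴ V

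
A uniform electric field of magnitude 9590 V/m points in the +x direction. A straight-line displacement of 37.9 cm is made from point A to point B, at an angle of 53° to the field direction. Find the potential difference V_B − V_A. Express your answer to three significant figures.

Only the component of displacement along E changes the potential: ΔV = −E·d·cosθ.
ΔV = −(9590 V/m)(0.379 m)cos53° = -2190 V.

-2190 V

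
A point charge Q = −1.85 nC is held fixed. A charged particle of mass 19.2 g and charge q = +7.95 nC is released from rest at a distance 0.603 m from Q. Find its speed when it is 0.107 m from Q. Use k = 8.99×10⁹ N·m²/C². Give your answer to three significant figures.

0.0103 m/s

Only the electrostatic force acts, so mechanical energy is conserved: ½mv² = U₁ − U₂ = kQq(1/r₁ − 1/r₂).
U₁ − U₂ = (8.99×10⁹ N·m²/C²)(-1.85×10⁻⁹ C)(7.95×10⁻⁹ C)(1/0.603 − 1/0.107) = 1.02×10⁻⁶ J.
v = √(2·1.02×10⁻⁶/0.0192) = 0.0103 m/s.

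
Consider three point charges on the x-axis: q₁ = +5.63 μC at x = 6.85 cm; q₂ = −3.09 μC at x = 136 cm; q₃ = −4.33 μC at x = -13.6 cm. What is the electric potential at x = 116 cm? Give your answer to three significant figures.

-1.23×10⁵ V

The total potential is the scalar sum of each charge's contribution, V = Σ kqᵢ/rᵢ.
Distances from the field point to each charge: r₁ = 1.09 m, r₂ = 0.200 m, r₃ = 1.30 m.
V = k[(5.63×10⁻⁶)/(1.09) + (-3.09×10⁻⁶)/(0.200) + (-4.33×10⁻⁶)/(1.30)] = -1.23×10⁵ V.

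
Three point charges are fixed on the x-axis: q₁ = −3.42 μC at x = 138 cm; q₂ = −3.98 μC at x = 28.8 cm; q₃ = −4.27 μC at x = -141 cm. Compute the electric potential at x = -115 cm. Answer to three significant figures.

-1.85×10⁵ V

The total potential is the scalar sum of each charge's contribution, V = Σ kqᵢ/rᵢ.
Distances from the field point to each charge: r₁ = 2.53 m, r₂ = 1.44 m, r₃ = 0.260 m.
V = k[(-3.42×10⁻⁶)/(2.53) + (-3.98×10⁻⁶)/(1.44) + (-4.27×10⁻⁶)/(0.260)] = -1.85×10⁵ V.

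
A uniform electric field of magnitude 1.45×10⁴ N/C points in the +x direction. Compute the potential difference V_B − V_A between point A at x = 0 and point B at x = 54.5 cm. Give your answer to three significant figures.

In a uniform field, potential decreases in the direction of E: V_B − V_A = −E·Δx.
V_B − V_A = −(1.45×10⁴ V/m)(0.545 m) = -7900 V.

-7900 V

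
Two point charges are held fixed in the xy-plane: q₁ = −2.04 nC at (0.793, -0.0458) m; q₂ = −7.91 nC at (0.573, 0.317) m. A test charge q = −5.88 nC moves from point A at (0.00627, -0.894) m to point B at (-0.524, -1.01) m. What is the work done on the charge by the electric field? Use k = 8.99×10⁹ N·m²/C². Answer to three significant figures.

The work done by the electric force is W_field = −ΔU = −q(V_B − V_A) = q(V_A − V_B).
At A: distances to the source charges are 1.16 m, 1.34 m; V_A = Σ kqᵢ/rᵢ = -69.0 V.
At B: distances to the source charges are 1.63 m, 1.72 m; V_B = Σ kqᵢ/rᵢ = -52.5 V.
ΔV = V_B − V_A = 16.5 V.
W_field = −qΔV = −(-5.88×10⁻⁹ C)(16.5 V) = 9.70×10⁻⁸ J.

9.70×10⁻⁸ J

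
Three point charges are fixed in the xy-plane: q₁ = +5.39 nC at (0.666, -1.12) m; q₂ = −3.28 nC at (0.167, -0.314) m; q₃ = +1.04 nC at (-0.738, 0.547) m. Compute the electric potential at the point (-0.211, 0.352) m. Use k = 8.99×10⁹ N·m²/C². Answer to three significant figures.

6.41 V

Electric potential is a scalar, so the contributions from each charge add algebraically: V = Σ kqᵢ/rᵢ.
Distances from the field point to each charge: r₁ = 1.71 m, r₂ = 0.766 m, r₃ = 0.562 m.
V = k[(5.39×10⁻⁹)/(1.71) + (-3.28×10⁻⁹)/(0.766) + (1.04×10⁻⁹)/(0.562)] = 6.41 V.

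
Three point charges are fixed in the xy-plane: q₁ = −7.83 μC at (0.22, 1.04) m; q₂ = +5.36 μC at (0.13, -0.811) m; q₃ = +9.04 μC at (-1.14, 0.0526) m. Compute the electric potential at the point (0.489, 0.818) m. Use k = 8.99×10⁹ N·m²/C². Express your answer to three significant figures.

Electric potential is a scalar, so the contributions from each charge add algebraically: V = Σ kqᵢ/rᵢ.
Distances from the field point to each charge: r₁ = 0.349 m, r₂ = 1.67 m, r₃ = 1.80 m.
V = k[(-7.83×10⁻⁶)/(0.349) + (5.36×10⁻⁶)/(1.67) + (9.04×10⁻⁶)/(1.80)] = -1.28×10⁵ V.

-1.28×10⁵ V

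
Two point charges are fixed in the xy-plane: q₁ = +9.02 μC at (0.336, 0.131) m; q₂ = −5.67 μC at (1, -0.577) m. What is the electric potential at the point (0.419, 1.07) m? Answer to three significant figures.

The total potential is the scalar sum of each charge's contribution, V = Σ kqᵢ/rᵢ.
Distances from the field point to each charge: r₁ = 0.943 m, r₂ = 1.75 m.
V = k[(9.02×10⁻⁶)/(0.943) + (-5.67×10⁻⁶)/(1.75)] = 5.68×10⁴ V.

5.68×10⁴ V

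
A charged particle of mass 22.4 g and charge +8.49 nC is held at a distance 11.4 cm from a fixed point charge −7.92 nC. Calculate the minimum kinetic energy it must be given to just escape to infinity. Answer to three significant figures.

5.30×10⁻⁶ J

To just escape, total mechanical energy must reach zero at infinity: ½mv²_min + U = 0, so ½mv²_min = −U = |kQq|/r.
|U| = |kQq|/r = (8.99×10⁹ N·m²/C²)(7.92×10⁻⁹)(8.49×10⁻⁹)/(0.114) = 5.30×10⁻⁶ J.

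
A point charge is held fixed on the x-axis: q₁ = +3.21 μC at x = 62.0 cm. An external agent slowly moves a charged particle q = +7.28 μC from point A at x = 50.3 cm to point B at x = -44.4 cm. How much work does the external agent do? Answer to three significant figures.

-1.60 J

For quasistatic motion the external work equals the change in potential energy: W_ext = qΔV = q(V_B − V_A).
At A: distance to the source charge is 0.117 m; V_A = kq₁/r = 2.47×10⁵ V.
At B: distance to the source charge is 1.06 m; V_B = kq₁/r = 2.71×10⁴ V.
ΔV = V_B − V_A = -2.20×10⁵ V.
W_ext = qΔV = (7.28×10⁻⁶ C)(-2.20×10⁵ V) = -1.60 J.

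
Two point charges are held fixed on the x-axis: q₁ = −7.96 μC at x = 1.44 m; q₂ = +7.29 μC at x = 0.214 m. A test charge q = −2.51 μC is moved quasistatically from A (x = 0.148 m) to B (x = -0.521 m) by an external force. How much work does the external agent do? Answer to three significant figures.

2.22 J

For quasistatic motion the external work equals the change in potential energy: W_ext = qΔV = q(V_B − V_A).
At A: distances to the source charges are 1.29 m, 0.0660 m; V_A = Σ kqᵢ/rᵢ = 9.38×10⁵ V.
At B: distances to the source charges are 1.96 m, 0.735 m; V_B = Σ kqᵢ/rᵢ = 5.27×10⁴ V.
ΔV = V_B − V_A = -8.85×10⁵ V.
W_ext = qΔV = (-2.51×10⁻⁶ C)(-8.85×10⁵ V) = 2.22 J.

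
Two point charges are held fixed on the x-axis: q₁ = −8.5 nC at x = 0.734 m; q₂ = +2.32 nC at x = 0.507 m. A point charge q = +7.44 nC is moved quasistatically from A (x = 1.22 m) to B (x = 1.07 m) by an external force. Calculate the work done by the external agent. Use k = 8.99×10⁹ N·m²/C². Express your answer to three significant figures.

For quasistatic motion the external work equals the change in potential energy: W_ext = qΔV = q(V_B − V_A).
At A: distances to the source charges are 0.486 m, 0.713 m; V_A = Σ kqᵢ/rᵢ = -128 V.
At B: distances to the source charges are 0.336 m, 0.563 m; V_B = Σ kqᵢ/rᵢ = -190 V.
ΔV = V_B − V_A = -62.4 V.
W_ext = qΔV = (7.44×10⁻⁹ C)(-62.4 V) = -4.64×10⁻⁷ J.

-4.64×10⁻⁷ J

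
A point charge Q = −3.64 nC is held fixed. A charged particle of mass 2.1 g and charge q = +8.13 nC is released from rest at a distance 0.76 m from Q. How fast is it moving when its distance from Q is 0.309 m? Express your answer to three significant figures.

Only the electrostatic force acts, so mechanical energy is conserved: ½mv² = U₁ − U₂ = kQq(1/r₁ − 1/r₂).
U₁ − U₂ = (8.99×10⁹ N·m²/C²)(-3.64×10⁻⁹ C)(8.13×10⁻⁹ C)(1/0.760 − 1/0.309) = 5.11×10⁻⁷ J.
v = √(2·5.11×10⁻⁷/2.10×10⁻³) = 0.0221 m/s.

0.0221 m/s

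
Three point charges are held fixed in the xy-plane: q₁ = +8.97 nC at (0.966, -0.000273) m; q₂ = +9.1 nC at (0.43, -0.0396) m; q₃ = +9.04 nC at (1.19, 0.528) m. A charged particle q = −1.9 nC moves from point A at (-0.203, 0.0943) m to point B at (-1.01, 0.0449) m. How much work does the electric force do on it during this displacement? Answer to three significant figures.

The work done by the electric force is W_field = −ΔU = −q(V_B − V_A) = q(V_A − V_B).
At A: distances to the source charges are 1.17 m, 0.647 m, 1.46 m; V_A = Σ kqᵢ/rᵢ = 251 V.
At B: distances to the source charges are 1.98 m, 1.44 m, 2.25 m; V_B = Σ kqᵢ/rᵢ = 134 V.
ΔV = V_B − V_A = -117 V.
W_field = −qΔV = −(-1.90×10⁻⁹ C)(-117 V) = -2.23×10⁻⁷ J.

-2.23×10⁻⁷ J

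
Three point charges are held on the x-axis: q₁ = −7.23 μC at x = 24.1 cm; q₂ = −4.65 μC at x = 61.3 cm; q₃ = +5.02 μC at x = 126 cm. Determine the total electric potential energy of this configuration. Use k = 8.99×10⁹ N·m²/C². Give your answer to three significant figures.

0.168 J

The assembly work is the sum of pairwise potential energies, U = Σ_{i<j} kqᵢqⱼ/rᵢⱼ.
Pair separations: r₁₂ = 0.372 m, r₁₃ = 1.02 m, r₂₃ = 0.647 m.
U = (0.812) + (-0.320) + (-0.324) = 0.168 J.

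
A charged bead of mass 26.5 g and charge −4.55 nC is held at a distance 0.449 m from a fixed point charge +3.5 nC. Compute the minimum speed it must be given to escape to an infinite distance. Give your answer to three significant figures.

To just escape, total mechanical energy must reach zero at infinity: ½mv²_min + U = 0, so ½mv²_min = −U = |kQq|/r.
|U| = |kQq|/r = (8.99×10⁹ N·m²/C²)(3.50×10⁻⁹)(4.55×10⁻⁹)/(0.449) = 3.19×10⁻⁷ J.
v_min = √(2|U|/m) = √(2·3.19×10⁻⁷/0.0265) = 4.91×10⁻³ m/s.

4.91×10⁻³ m/s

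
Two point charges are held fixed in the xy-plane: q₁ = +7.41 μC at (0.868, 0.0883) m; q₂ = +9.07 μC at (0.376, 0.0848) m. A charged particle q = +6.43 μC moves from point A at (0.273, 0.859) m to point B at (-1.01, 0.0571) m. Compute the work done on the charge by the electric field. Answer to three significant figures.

The work done by the electric force is W_field = −ΔU = −q(V_B − V_A) = q(V_A − V_B).
At A: distances to the source charges are 0.974 m, 0.781 m; V_A = Σ kqᵢ/rᵢ = 1.73×10⁵ V.
At B: distances to the source charges are 1.88 m, 1.39 m; V_B = Σ kqᵢ/rᵢ = 9.43×10⁴ V.
ΔV = V_B − V_A = -7.85×10⁴ V.
W_field = −qΔV = −(6.43×10⁻⁶ C)(-7.85×10⁴ V) = 0.505 J.

0.505 J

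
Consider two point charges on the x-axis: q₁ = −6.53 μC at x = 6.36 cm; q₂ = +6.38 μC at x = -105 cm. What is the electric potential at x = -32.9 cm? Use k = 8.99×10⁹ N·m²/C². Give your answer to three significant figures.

-7.00×10⁴ V

The total potential is the scalar sum of each charge's contribution, V = Σ kqᵢ/rᵢ.
Distances from the field point to each charge: r₁ = 0.393 m, r₂ = 0.721 m.
V = k[(-6.53×10⁻⁶)/(0.393) + (6.38×10⁻⁶)/(0.721)] = -7.00×10⁴ V.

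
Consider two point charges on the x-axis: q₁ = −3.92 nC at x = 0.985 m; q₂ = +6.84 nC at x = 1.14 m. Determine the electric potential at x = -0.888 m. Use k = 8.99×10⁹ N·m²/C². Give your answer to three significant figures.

11.5 V

Electric potential is a scalar, so the contributions from each charge add algebraically: V = Σ kqᵢ/rᵢ.
Distances from the field point to each charge: r₁ = 1.87 m, r₂ = 2.03 m.
V = k[(-3.92×10⁻⁹)/(1.87) + (6.84×10⁻⁹)/(2.03)] = 11.5 V.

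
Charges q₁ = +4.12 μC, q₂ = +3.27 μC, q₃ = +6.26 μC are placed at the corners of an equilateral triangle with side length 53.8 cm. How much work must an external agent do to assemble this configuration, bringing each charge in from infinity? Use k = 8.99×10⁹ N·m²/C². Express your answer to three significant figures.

The assembly work is the sum of pairwise potential energies, U = Σ_{i<j} kqᵢqⱼ/rᵢⱼ.
All three pair separations equal the side length, 0.538 m.
U = (0.225) + (0.431) + (0.342) = 0.998 J.

0.998 J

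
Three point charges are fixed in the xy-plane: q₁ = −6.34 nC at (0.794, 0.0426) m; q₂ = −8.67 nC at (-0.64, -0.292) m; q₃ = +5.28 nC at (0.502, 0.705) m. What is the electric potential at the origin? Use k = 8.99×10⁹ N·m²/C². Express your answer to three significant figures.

Electric potential is a scalar, so the contributions from each charge add algebraically: V = Σ kqᵢ/rᵢ.
Distances from the field point to each charge: r₁ = 0.795 m, r₂ = 0.703 m, r₃ = 0.865 m.
V = k[(-6.34×10⁻⁹)/(0.795) + (-8.67×10⁻⁹)/(0.703) + (5.28×10⁻⁹)/(0.865)] = -128 V.

-128 V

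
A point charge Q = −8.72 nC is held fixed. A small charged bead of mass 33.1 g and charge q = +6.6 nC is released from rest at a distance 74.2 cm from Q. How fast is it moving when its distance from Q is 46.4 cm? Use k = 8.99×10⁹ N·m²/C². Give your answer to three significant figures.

Only the electrostatic force acts, so mechanical energy is conserved: ½mv² = U₁ − U₂ = kQq(1/r₁ − 1/r₂).
U₁ − U₂ = (8.99×10⁹ N·m²/C²)(-8.72×10⁻⁹ C)(6.60×10⁻⁹ C)(1/0.742 − 1/0.464) = 4.18×10⁻⁷ J.
v = √(2·4.18×10⁻⁷/0.0331) = 5.02×10⁻³ m/s.

5.02×10⁻³ m/s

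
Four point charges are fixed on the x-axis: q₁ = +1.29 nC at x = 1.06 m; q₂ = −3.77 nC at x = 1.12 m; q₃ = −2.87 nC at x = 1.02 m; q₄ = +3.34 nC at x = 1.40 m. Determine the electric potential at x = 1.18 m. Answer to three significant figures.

-493 V

The total potential is the scalar sum of each charge's contribution, V = Σ kqᵢ/rᵢ.
Distances from the field point to each charge: r₁ = 0.120 m, r₂ = 0.0600 m, r₃ = 0.160 m, r₄ = 0.220 m.
V = k[(1.29×10⁻⁹)/(0.120) + (-3.77×10⁻⁹)/(0.0600) + (-2.87×10⁻⁹)/(0.160) + (3.34×10⁻⁹)/(0.220)] = -493 V.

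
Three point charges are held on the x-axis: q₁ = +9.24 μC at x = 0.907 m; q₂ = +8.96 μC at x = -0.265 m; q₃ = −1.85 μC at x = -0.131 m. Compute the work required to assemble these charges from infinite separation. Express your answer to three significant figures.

-0.625 J

The assembly work is the sum of pairwise potential energies, U = Σ_{i<j} kqᵢqⱼ/rᵢⱼ.
Pair separations: r₁₂ = 1.17 m, r₁₃ = 1.04 m, r₂₃ = 0.134 m.
U = (0.635) + (-0.148) + (-1.11) = -0.625 J.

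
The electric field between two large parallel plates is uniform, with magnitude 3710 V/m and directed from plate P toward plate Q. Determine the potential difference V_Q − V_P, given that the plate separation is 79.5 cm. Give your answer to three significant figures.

-2950 V

In a uniform field, potential decreases in the direction of E: ΔV = −E·d for a displacement d parallel to E.
Going from P to Q is a displacement of 79.5 cm along the field, so V_Q − V_P = −Ed = -2950 V.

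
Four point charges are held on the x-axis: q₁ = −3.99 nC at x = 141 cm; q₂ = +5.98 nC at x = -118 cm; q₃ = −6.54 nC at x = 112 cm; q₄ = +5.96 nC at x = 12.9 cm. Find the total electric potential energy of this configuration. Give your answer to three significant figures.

2.98×10⁻⁷ J

The work to assemble the configuration equals its total potential energy, U = Σ kqᵢqⱼ/rᵢⱼ over all pairs.
Pair separations: r₁₂ = 2.59 m, r₁₃ = 0.290 m, r₁₄ = 1.28 m, r₂₃ = 2.30 m, r₂₄ = 1.31 m, r₃₄ = 0.991 m.
Summing all 6 pair terms gives U = 2.98×10⁻⁷ J.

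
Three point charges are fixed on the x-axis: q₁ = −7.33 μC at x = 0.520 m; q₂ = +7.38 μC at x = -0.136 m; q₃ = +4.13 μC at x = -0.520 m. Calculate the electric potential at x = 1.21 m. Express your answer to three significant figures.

Electric potential is a scalar, so the contributions from each charge add algebraically: V = Σ kqᵢ/rᵢ.
Distances from the field point to each charge: r₁ = 0.690 m, r₂ = 1.35 m, r₃ = 1.73 m.
V = k[(-7.33×10⁻⁶)/(0.690) + (7.38×10⁻⁶)/(1.35) + (4.13×10⁻⁶)/(1.73)] = -2.47×10⁴ V.

-2.47×10⁴ V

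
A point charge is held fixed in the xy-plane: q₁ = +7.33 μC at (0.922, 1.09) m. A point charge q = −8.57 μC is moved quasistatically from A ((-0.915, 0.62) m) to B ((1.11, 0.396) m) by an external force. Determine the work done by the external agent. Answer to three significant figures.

For quasistatic motion the external work equals the change in potential energy: W_ext = qΔV = q(V_B − V_A).
At A: distance to the source charge is 1.90 m; V_A = kq₁/r = 3.48×10⁴ V.
At B: distance to the source charge is 0.719 m; V_B = kq₁/r = 9.16×10⁴ V.
ΔV = V_B − V_A = 5.69×10⁴ V.
W_ext = qΔV = (-8.57×10⁻⁶ C)(5.69×10⁴ V) = -0.488 J.

-0.488 J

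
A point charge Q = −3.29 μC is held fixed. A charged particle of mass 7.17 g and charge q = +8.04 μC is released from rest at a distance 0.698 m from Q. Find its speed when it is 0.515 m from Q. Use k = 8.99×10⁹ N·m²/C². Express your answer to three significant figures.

Only the electrostatic force acts, so mechanical energy is conserved: ½mv² = U₁ − U₂ = kQq(1/r₁ − 1/r₂).
U₁ − U₂ = (8.99×10⁹ N·m²/C²)(-3.29×10⁻⁶ C)(8.04×10⁻⁶ C)(1/0.698 − 1/0.515) = 0.121 J.
v = √(2·0.121/7.17×10⁻³) = 5.81 m/s.

5.81 m/s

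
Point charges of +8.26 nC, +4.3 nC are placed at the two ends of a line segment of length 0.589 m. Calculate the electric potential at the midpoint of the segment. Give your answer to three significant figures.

Electric potential is a scalar, so the contributions from each charge add algebraically: V = Σ kqᵢ/rᵢ.
Each charge is 0.294 m from the midpoint.
V = k[(8.26×10⁻⁹)/(0.294) + (4.30×10⁻⁹)/(0.294)] = 383 V.

383 V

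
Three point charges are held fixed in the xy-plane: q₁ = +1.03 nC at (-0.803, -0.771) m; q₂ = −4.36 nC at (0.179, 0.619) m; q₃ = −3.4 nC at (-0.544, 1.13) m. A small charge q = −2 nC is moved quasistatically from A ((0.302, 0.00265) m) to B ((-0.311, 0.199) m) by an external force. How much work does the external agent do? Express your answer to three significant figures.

For quasistatic motion the external work equals the change in potential energy: W_ext = qΔV = q(V_B − V_A).
At A: distances to the source charges are 1.35 m, 0.629 m, 1.41 m; V_A = Σ kqᵢ/rᵢ = -77.2 V.
At B: distances to the source charges are 1.09 m, 0.645 m, 0.960 m; V_B = Σ kqᵢ/rᵢ = -84.1 V.
ΔV = V_B − V_A = -6.88 V.
W_ext = qΔV = (-2.00×10⁻⁹ C)(-6.88 V) = 1.38×10⁻⁸ J.

1.38×10⁻⁸ J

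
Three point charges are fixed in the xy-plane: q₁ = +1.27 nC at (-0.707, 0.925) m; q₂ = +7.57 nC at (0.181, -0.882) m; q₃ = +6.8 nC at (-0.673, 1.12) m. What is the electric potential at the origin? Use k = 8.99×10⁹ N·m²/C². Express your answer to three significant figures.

Electric potential is a scalar, so the contributions from each charge add algebraically: V = Σ kqᵢ/rᵢ.
Distances from the field point to each charge: r₁ = 1.16 m, r₂ = 0.900 m, r₃ = 1.31 m.
V = k[(1.27×10⁻⁹)/(1.16) + (7.57×10⁻⁹)/(0.900) + (6.80×10⁻⁹)/(1.31)] = 132 V.

132 V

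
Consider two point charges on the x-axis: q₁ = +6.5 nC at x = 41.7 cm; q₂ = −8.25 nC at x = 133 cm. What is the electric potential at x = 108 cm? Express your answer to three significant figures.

-209 V

Electric potential is a scalar, so the contributions from each charge add algebraically: V = Σ kqᵢ/rᵢ.
Distances from the field point to each charge: r₁ = 0.663 m, r₂ = 0.250 m.
V = k[(6.50×10⁻⁹)/(0.663) + (-8.25×10⁻⁹)/(0.250)] = -209 V.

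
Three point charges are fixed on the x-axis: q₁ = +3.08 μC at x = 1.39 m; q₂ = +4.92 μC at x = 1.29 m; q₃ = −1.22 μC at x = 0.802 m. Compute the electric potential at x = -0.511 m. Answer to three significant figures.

3.08×10⁴ V

The total potential is the scalar sum of each charge's contribution, V = Σ kqᵢ/rᵢ.
Distances from the field point to each charge: r₁ = 1.90 m, r₂ = 1.80 m, r₃ = 1.31 m.
V = k[(3.08×10⁻⁶)/(1.90) + (4.92×10⁻⁶)/(1.80) + (-1.22×10⁻⁶)/(1.31)] = 3.08×10⁴ V.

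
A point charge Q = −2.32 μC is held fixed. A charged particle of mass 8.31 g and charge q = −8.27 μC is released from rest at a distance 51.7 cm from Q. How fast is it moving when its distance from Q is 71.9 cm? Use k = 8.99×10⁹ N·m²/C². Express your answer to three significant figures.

Only the electrostatic force acts, so mechanical energy is conserved: ½mv² = U₁ − U₂ = kQq(1/r₁ − 1/r₂).
U₁ − U₂ = (8.99×10⁹ N·m²/C²)(-2.32×10⁻⁶ C)(-8.27×10⁻⁶ C)(1/0.517 − 1/0.719) = 0.0937 J.
v = √(2·0.0937/8.31×10⁻³) = 4.75 m/s.

4.75 m/s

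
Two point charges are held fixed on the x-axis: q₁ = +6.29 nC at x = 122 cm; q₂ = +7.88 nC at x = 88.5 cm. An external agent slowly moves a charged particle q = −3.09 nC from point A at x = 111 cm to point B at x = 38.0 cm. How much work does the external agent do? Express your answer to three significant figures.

For quasistatic motion the external work equals the change in potential energy: W_ext = qΔV = q(V_B − V_A).
At A: distances to the source charges are 0.110 m, 0.225 m; V_A = Σ kqᵢ/rᵢ = 829 V.
At B: distances to the source charges are 0.840 m, 0.505 m; V_B = Σ kqᵢ/rᵢ = 208 V.
ΔV = V_B − V_A = -621 V.
W_ext = qΔV = (-3.09×10⁻⁹ C)(-621 V) = 1.92×10⁻⁶ J.

1.92×10⁻⁶ J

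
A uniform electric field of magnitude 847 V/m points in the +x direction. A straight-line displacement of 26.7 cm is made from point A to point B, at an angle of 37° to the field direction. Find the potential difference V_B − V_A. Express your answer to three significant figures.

-181 V

Only the component of displacement along E changes the potential: ΔV = −E·d·cosθ.
ΔV = −(847 V/m)(0.267 m)cos37° = -181 V.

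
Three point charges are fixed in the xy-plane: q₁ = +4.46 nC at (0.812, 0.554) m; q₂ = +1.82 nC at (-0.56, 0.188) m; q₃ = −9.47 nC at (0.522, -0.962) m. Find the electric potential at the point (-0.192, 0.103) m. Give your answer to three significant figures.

13.4 V

The total potential is the scalar sum of each charge's contribution, V = Σ kqᵢ/rᵢ.
Distances from the field point to each charge: r₁ = 1.10 m, r₂ = 0.378 m, r₃ = 1.28 m.
V = k[(4.46×10⁻⁹)/(1.10) + (1.82×10⁻⁹)/(0.378) + (-9.47×10⁻⁹)/(1.28)] = 13.4 V.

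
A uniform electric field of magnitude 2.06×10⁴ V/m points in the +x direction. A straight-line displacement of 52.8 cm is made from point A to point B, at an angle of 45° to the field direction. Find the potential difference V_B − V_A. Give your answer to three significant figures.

Only the component of displacement along E changes the potential: ΔV = −E·d·cosθ.
ΔV = −(2.06×10⁴ V/m)(0.528 m)cos45° = -7690 V.

-7690 V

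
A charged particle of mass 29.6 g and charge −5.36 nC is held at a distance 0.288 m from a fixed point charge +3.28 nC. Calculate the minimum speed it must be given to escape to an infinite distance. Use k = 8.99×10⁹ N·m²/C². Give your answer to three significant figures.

6.09×10⁻³ m/s

To just escape, total mechanical energy must reach zero at infinity: ½mv²_min + U = 0, so ½mv²_min = −U = |kQq|/r.
|U| = |kQq|/r = (8.99×10⁹ N·m²/C²)(3.28×10⁻⁹)(5.36×10⁻⁹)/(0.288) = 5.49×10⁻⁷ J.
v_min = √(2|U|/m) = √(2·5.49×10⁻⁷/0.0296) = 6.09×10⁻³ m/s.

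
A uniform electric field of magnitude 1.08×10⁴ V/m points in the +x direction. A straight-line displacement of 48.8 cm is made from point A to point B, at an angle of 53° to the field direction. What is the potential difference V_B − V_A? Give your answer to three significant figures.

Only the component of displacement along E changes the potential: ΔV = −E·d·cosθ.
ΔV = −(1.08×10⁴ V/m)(0.488 m)cos53° = -3170 V.

-3170 V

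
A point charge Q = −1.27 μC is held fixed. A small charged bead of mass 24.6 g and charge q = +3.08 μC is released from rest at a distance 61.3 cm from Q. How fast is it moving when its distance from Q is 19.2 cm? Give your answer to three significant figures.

Only the electrostatic force acts, so mechanical energy is conserved: ½mv² = U₁ − U₂ = kQq(1/r₁ − 1/r₂).
U₁ − U₂ = (8.99×10⁹ N·m²/C²)(-1.27×10⁻⁶ C)(3.08×10⁻⁶ C)(1/0.613 − 1/0.192) = 0.126 J.
v = √(2·0.126/0.0246) = 3.20 m/s.

3.20 m/s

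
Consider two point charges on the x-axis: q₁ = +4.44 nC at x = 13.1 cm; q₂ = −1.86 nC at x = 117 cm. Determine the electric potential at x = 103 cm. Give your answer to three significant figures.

Electric potential is a scalar, so the contributions from each charge add algebraically: V = Σ kqᵢ/rᵢ.
Distances from the field point to each charge: r₁ = 0.899 m, r₂ = 0.140 m.
V = k[(4.44×10⁻⁹)/(0.899) + (-1.86×10⁻⁹)/(0.140)] = -75.0 V.

-75.0 V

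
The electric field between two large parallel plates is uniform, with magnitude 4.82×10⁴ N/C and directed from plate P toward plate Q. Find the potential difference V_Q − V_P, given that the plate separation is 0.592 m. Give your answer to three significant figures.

In a uniform field, potential decreases in the direction of E: ΔV = −E·d for a displacement d parallel to E.
Going from P to Q is a displacement of 0.592 m along the field, so V_Q − V_P = −Ed = -2.85×10⁴ V.

-2.85×10⁴ V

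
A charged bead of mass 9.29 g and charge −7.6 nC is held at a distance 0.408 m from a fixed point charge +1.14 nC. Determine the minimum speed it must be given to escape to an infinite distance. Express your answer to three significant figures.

To just escape, total mechanical energy must reach zero at infinity: ½mv²_min + U = 0, so ½mv²_min = −U = |kQq|/r.
|U| = |kQq|/r = (8.99×10⁹ N·m²/C²)(1.14×10⁻⁹)(7.60×10⁻⁹)/(0.408) = 1.91×10⁻⁷ J.
v_min = √(2|U|/m) = √(2·1.91×10⁻⁷/9.29×10⁻³) = 6.41×10⁻³ m/s.

6.41×10⁻³ m/s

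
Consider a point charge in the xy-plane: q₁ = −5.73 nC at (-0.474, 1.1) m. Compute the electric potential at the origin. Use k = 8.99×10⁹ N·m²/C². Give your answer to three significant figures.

The total potential is the scalar sum of each charge's contribution, V = Σ kqᵢ/rᵢ.
Distances from the field point to each charge: r₁ = 1.20 m.
V = k[(-5.73×10⁻⁹)/(1.20)] = -43.0 V.

-43.0 V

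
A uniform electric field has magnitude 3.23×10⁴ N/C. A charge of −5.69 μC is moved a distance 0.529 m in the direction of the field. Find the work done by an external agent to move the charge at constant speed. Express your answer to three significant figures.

0.0972 J

The potential change for a displacement 0.529 m in the direction of the field is ΔV = −Ed = -1.71×10⁴ V.
W_ext = qΔV = 0.0972 J.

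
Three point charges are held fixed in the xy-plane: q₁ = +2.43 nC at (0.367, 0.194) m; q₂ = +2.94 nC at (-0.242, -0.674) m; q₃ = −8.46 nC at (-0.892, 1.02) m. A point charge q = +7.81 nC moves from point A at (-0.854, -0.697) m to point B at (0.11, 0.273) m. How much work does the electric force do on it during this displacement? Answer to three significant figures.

The work done by the electric force is W_field = −ΔU = −q(V_B − V_A) = q(V_A − V_B).
At A: distances to the source charges are 1.51 m, 0.612 m, 1.72 m; V_A = Σ kqᵢ/rᵢ = 13.3 V.
At B: distances to the source charges are 0.269 m, 1.01 m, 1.25 m; V_B = Σ kqᵢ/rᵢ = 46.6 V.
ΔV = V_B − V_A = 33.2 V.
W_field = −qΔV = −(7.81×10⁻⁹ C)(33.2 V) = -2.60×10⁻⁷ J.

-2.60×10⁻⁷ J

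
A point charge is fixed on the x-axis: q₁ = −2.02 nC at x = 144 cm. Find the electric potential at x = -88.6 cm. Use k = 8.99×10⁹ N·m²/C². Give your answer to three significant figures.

-7.81 V

Electric potential is a scalar, so the contributions from each charge add algebraically: V = Σ kqᵢ/rᵢ.
V = k[(-2.02×10⁻⁹)/(2.33)] = -7.81 V.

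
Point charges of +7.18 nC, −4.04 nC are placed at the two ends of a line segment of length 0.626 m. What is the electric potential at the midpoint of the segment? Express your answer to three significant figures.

90.2 V

Electric potential is a scalar, so the contributions from each charge add algebraically: V = Σ kqᵢ/rᵢ.
Each charge is 0.313 m from the midpoint.
V = k[(7.18×10⁻⁹)/(0.313) + (-4.04×10⁻⁹)/(0.313)] = 90.2 V.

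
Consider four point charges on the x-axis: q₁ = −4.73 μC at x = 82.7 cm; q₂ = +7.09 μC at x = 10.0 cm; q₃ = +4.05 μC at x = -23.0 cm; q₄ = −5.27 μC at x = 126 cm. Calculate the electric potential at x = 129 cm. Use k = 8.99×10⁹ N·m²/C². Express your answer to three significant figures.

Electric potential is a scalar, so the contributions from each charge add algebraically: V = Σ kqᵢ/rᵢ.
Distances from the field point to each charge: r₁ = 0.463 m, r₂ = 1.19 m, r₃ = 1.52 m, r₄ = 0.0300 m.
V = k[(-4.73×10⁻⁶)/(0.463) + (7.09×10⁻⁶)/(1.19) + (4.05×10⁻⁶)/(1.52) + (-5.27×10⁻⁶)/(0.0300)] = -1.59×10⁶ V.

-1.59×10⁶ V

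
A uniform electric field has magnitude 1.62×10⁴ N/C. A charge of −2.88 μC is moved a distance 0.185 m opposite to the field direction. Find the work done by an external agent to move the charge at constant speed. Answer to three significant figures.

-8.63×10⁻³ J

The potential change for a displacement 0.185 m opposite to the field direction is ΔV = +Ed = 3000 V.
W_ext = qΔV = -8.63×10⁻³ J.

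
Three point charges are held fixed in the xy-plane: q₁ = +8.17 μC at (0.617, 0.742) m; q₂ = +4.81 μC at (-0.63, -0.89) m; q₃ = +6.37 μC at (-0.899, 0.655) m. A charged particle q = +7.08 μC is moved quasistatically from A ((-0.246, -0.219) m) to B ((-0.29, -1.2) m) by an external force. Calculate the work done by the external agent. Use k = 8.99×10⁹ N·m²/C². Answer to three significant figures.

For quasistatic motion the external work equals the change in potential energy: W_ext = qΔV = q(V_B − V_A).
At A: distances to the source charges are 1.29 m, 0.773 m, 1.09 m; V_A = Σ kqᵢ/rᵢ = 1.65×10⁵ V.
At B: distances to the source charges are 2.14 m, 0.460 m, 1.95 m; V_B = Σ kqᵢ/rᵢ = 1.58×10⁵ V.
ΔV = V_B − V_A = -7710 V.
W_ext = qΔV = (7.08×10⁻⁶ C)(-7710 V) = -0.0546 J.

-0.0546 J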